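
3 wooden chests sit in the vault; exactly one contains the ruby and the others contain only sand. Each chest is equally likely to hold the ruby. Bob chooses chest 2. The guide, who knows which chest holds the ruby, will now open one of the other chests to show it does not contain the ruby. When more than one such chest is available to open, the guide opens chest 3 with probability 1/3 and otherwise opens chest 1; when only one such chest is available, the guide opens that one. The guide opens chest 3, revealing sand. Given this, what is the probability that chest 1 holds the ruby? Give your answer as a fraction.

3/4

Consider each possible location of the ruby in turn.
If it is in chest 1 (prior 1/3): only chest 3 is available, probability 1; weight (1/3)·1 = 1/3.
If it is in chest 2 (prior 1/3): chest 3 is available, opened with probability 1/3; weight (1/3)·(1/3) = 1/9.
If it is in chest 3 (prior 1/3): the guide opened chest 3, so this case is ruled out; weight (1/3)·0 = 0.
The weights sum to 4/9.
So P(the ruby in chest 1 | the guide opened chest 3) = (1/3) / (4/9) = 3/4.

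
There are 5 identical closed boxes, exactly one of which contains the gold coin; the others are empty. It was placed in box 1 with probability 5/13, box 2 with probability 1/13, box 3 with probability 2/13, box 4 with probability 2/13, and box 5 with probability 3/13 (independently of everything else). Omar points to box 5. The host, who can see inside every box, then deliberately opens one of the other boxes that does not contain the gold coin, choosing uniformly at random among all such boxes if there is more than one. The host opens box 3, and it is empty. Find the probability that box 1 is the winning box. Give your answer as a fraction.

Consider each possible location of the gold coin in turn.
If it is in box 1 (prior 5/13): the host has 3 equally likely choices, so probability 1/3; weight (5/13)·(1/3) = 5/39.
If it is in box 2 (prior 1/13): the host has 3 equally likely choices, so probability 1/3; weight (1/13)·(1/3) = 1/39.
If it is in box 3 (prior 2/13): the host opened box 3, so this case is ruled out; weight (2/13)·0 = 0.
If it is in box 4 (prior 2/13): the host has 3 equally likely choices, so probability 1/3; weight (2/13)·(1/3) = 2/39.
If it is in box 5 (prior 3/13): the host has 4 equally likely choices, so probability 1/4; weight (3/13)·(1/4) = 3/52.
The weights sum to 41/156.
So P(the gold coin in box 1 | the host opened box 3) = (5/39) / (41/156) = 20/41.

20/41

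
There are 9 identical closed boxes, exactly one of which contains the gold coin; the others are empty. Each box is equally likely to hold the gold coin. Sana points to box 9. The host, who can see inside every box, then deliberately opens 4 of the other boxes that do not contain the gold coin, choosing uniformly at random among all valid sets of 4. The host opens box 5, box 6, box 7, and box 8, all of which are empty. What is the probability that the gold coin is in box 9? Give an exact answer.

1/9

Condition on the true location of the gold coin.
If it is in any of boxes 1, 2, 3, and 4 (prior 1/9 each): the host has 35 equally likely choices, so probability 1/35; weight (1/9)·(1/35) = 1/315 each.
If it is in any of boxes 5, 6, 7, and 8 (prior 1/9 each): that box was opened and seen not to hold the prize — ruled out; weight (1/9)·0 = 0 each.
If it is in box 9 (prior 1/9): the host has 70 equally likely choices, so probability 1/70; weight (1/9)·(1/70) = 1/630.
The weights sum to 1/70.
So P(the gold coin in box 9 | the host opened box 5, box 6, box 7, and box 8) = (1/630) / (1/70) = 1/9.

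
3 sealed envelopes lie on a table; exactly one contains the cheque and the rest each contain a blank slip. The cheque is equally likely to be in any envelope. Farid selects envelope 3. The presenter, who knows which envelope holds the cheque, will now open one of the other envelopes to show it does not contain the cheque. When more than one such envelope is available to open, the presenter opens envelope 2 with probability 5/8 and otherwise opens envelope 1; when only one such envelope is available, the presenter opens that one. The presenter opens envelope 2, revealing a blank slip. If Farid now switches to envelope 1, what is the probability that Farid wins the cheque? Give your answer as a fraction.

Consider each possible location of the cheque in turn.
If it is in envelope 1 (prior 1/3): only envelope 2 is available, probability 1; weight (1/3)·1 = 1/3.
If it is in envelope 2 (prior 1/3): the presenter opened envelope 2, so this case is ruled out; weight (1/3)·0 = 0.
If it is in envelope 3 (prior 1/3): envelope 2 is available, opened with probability 5/8; weight (1/3)·(5/8) = 5/24.
The weights sum to 13/24.
So P(the cheque in envelope 1 | the presenter opened envelope 2) = (1/3) / (13/24) = 8/13.

8/13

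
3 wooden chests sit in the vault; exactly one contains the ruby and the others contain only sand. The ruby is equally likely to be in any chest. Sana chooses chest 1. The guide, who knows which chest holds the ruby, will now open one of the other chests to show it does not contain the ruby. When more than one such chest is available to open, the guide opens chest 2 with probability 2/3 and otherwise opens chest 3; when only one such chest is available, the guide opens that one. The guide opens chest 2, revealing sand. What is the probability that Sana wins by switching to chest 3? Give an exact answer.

Consider each possible location of the ruby in turn.
If it is in chest 1 (prior 1/3): chest 2 is available, opened with probability 2/3; weight (1/3)·(2/3) = 2/9.
If it is in chest 2 (prior 1/3): the guide opened chest 2, so this case is ruled out; weight (1/3)·0 = 0.
If it is in chest 3 (prior 1/3): only chest 2 is available, probability 1; weight (1/3)·1 = 1/3.
The weights sum to 5/9.
So P(the ruby in chest 3 | the guide opened chest 2) = (1/3) / (5/9) = 3/5.

3/5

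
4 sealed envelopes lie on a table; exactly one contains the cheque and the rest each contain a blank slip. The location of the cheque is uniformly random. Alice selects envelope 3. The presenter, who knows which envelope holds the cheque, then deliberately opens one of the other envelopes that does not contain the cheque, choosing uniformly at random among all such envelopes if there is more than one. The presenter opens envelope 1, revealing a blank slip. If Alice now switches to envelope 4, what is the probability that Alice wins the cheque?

Condition on the true location of the cheque.
If it is in envelope 1 (prior 1/4): the presenter opened envelope 1, so this case is ruled out; weight (1/4)·0 = 0.
If it is in either of envelopes 2 and 4 (prior 1/4 each): the presenter has 2 equally likely choices, so probability 1/2; weight (1/4)·(1/2) = 1/8 each.
If it is in envelope 3 (prior 1/4): the presenter has 3 equally likely choices, so probability 1/3; weight (1/4)·(1/3) = 1/12.
The weights sum to 1/3.
So P(the cheque in envelope 4 | the presenter opened envelope 1) = (1/8) / (1/3) = 3/8.

3/8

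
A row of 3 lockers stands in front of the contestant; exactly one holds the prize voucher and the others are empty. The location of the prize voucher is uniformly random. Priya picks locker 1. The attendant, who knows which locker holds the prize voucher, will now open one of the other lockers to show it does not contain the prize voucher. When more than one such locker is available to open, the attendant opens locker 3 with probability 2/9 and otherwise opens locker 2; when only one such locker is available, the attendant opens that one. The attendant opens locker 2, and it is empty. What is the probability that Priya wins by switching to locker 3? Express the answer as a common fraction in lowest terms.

9/16

Condition on the true location of the prize voucher.
If it is in locker 1 (prior 1/3): locker 3 is available but not opened, probability 7/9; weight (1/3)·(7/9) = 7/27.
If it is in locker 2 (prior 1/3): the attendant opened locker 2, so this case is ruled out; weight (1/3)·0 = 0.
If it is in locker 3 (prior 1/3): only locker 2 is available, probability 1; weight (1/3)·1 = 1/3.
The weights sum to 16/27.
So P(the prize voucher in locker 3 | the attendant opened locker 2) = (1/3) / (16/27) = 9/16.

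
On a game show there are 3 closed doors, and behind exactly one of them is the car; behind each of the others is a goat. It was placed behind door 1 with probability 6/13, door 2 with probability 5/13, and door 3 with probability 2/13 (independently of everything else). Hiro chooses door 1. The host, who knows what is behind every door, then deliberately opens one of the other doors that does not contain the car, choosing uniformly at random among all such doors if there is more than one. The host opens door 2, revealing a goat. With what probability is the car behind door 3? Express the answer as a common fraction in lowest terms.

Condition on the true location of the car.
If it is behind door 1 (prior 6/13): the host has 2 equally likely choices, so probability 1/2; weight (6/13)·(1/2) = 3/13.
If it is behind door 2 (prior 5/13): the host opened door 2, so this case is ruled out; weight (5/13)·0 = 0.
If it is behind door 3 (prior 2/13): the host has no choice, probability 1; weight (2/13)·1 = 2/13.
The weights sum to 5/13.
So P(the car behind door 3 | the host opened door 2) = (2/13) / (5/13) = 2/5.

2/5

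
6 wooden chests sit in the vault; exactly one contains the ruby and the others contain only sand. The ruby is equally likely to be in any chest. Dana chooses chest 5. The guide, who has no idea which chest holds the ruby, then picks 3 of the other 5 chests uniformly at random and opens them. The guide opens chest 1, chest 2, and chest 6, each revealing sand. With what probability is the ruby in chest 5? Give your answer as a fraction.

Consider each possible location of the ruby in turn.
If it is in any of chests 1, 2, and 6 (prior 1/6 each): that chest was opened and seen not to hold the prize — ruled out; weight (1/6)·0 = 0 each.
If it is in any of chests 3, 4, and 5 (prior 1/6 each): the guide picks exactly this set with probability 1/10 regardless, and none is the prize; weight (1/6)·(1/10) = 1/60 each.
The weights sum to 1/20.
So P(the ruby in chest 5 | the guide opened chest 1, chest 2, and chest 6) = (1/60) / (1/20) = 1/3.

1/3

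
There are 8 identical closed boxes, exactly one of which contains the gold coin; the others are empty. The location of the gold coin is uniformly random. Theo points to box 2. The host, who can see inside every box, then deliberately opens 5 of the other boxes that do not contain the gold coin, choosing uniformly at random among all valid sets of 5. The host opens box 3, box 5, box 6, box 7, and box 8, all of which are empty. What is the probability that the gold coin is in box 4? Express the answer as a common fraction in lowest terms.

Apply Bayes' rule, conditioning on where the gold coin actually is.
If it is in either of boxes 1 and 4 (prior 1/8 each): the host has 6 equally likely choices, so probability 1/6; weight (1/8)·(1/6) = 1/48 each.
If it is in box 2 (prior 1/8): the host has 21 equally likely choices, so probability 1/21; weight (1/8)·(1/21) = 1/168.
If it is in any of boxes 3, 5, 6, 7, and 8 (prior 1/8 each): that box was opened and seen not to hold the prize — ruled out; weight (1/8)·0 = 0 each.
The weights sum to 1/21.
So P(the gold coin in box 4 | the host opened box 3, box 5, box 6, box 7, and box 8) = (1/48) / (1/21) = 7/16.

7/16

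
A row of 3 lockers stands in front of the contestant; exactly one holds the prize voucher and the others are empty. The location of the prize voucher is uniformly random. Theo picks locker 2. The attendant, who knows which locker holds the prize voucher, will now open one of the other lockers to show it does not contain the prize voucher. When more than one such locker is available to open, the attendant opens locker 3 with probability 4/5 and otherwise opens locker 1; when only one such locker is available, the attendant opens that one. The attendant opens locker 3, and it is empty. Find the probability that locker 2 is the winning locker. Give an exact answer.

Consider each possible location of the prize voucher in turn.
If it is in locker 1 (prior 1/3): only locker 3 is available, probability 1; weight (1/3)·1 = 1/3.
If it is in locker 2 (prior 1/3): locker 3 is available, opened with probability 4/5; weight (1/3)·(4/5) = 4/15.
If it is in locker 3 (prior 1/3): the attendant opened locker 3, so this case is ruled out; weight (1/3)·0 = 0.
The weights sum to 3/5.
So P(the prize voucher in locker 2 | the attendant opened locker 3) = (4/15) / (3/5) = 4/9.

4/9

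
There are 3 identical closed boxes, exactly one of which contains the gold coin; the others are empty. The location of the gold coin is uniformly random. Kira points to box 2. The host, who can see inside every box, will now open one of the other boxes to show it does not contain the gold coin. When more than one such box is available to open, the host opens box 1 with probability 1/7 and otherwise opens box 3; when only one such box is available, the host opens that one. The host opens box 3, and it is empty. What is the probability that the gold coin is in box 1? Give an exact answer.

7/13

Condition on the true location of the gold coin.
If it is in box 1 (prior 1/3): only box 3 is available, probability 1; weight (1/3)·1 = 1/3.
If it is in box 2 (prior 1/3): box 1 is available but not opened, probability 6/7; weight (1/3)·(6/7) = 2/7.
If it is in box 3 (prior 1/3): the host opened box 3, so this case is ruled out; weight (1/3)·0 = 0.
The weights sum to 13/21.
So P(the gold coin in box 1 | the host opened box 3) = (1/3) / (13/21) = 7/13.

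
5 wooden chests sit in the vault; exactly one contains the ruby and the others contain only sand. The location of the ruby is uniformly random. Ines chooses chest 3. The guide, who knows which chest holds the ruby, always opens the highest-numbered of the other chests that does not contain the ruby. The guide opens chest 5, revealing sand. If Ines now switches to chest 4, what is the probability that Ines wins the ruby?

Apply Bayes' rule, conditioning on where the ruby actually is.
If it is in any of chests 1, 2, 3, and 4 (prior 1/5 each): chest 5 is the highest-numbered option available, probability 1; weight (1/5)·1 = 1/5 each.
If it is in chest 5 (prior 1/5): the guide opened chest 5, so this case is ruled out; weight (1/5)·0 = 0.
The weights sum to 4/5.
So P(the ruby in chest 4 | the guide opened chest 5) = (1/5) / (4/5) = 1/4.

1/4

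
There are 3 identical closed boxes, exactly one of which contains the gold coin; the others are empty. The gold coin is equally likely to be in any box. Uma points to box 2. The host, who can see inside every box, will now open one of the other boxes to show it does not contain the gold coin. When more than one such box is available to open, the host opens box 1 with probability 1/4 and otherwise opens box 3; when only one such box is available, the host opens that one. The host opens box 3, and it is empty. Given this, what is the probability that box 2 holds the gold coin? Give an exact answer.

3/7

Consider each possible location of the gold coin in turn.
If it is in box 1 (prior 1/3): only box 3 is available, probability 1; weight (1/3)·1 = 1/3.
If it is in box 2 (prior 1/3): box 1 is available but not opened, probability 3/4; weight (1/3)·(3/4) = 1/4.
If it is in box 3 (prior 1/3): the host opened box 3, so this case is ruled out; weight (1/3)·0 = 0.
The weights sum to 7/12.
So P(the gold coin in box 2 | the host opened box 3) = (1/4) / (7/12) = 3/7.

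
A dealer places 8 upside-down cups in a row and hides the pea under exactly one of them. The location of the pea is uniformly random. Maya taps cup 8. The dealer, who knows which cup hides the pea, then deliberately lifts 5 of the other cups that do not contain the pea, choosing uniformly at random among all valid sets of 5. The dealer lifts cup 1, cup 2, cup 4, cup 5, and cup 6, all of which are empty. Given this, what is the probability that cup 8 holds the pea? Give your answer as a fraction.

1/8

Apply Bayes' rule, conditioning on where the pea actually is.
If it is under any of cups 1, 2, 4, 5, and 6 (prior 1/8 each): that cup was opened and seen not to hold the prize — ruled out; weight (1/8)·0 = 0 each.
If it is under either of cups 3 and 7 (prior 1/8 each): the dealer has 6 equally likely choices, so probability 1/6; weight (1/8)·(1/6) = 1/48 each.
If it is under cup 8 (prior 1/8): the dealer has 21 equally likely choices, so probability 1/21; weight (1/8)·(1/21) = 1/168.
The weights sum to 1/21.
So P(the pea under cup 8 | the dealer opened cup 1, cup 2, cup 4, cup 5, and cup 6) = (1/168) / (1/21) = 1/8.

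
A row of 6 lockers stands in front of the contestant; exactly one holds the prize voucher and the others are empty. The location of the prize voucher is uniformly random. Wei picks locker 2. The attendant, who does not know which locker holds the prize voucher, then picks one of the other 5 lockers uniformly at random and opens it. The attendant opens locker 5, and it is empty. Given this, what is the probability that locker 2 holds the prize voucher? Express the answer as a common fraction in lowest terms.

1/5

Because the attendant chose which locker to open without knowing where the prize voucher is, the choice is independent of the prize location. Learning that locker 5 does not hold the prize voucher simply rules out that one location and leaves the remaining 5 lockers still equally likely by symmetry.
So P(the prize voucher in locker 2) = 1/5.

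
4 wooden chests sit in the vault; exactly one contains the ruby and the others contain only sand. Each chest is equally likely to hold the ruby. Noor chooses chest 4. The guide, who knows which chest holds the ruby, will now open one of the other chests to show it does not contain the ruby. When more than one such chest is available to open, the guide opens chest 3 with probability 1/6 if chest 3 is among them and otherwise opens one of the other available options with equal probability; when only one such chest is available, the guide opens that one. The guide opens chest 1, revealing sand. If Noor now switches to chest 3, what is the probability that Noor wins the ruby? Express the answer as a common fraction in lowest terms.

2/7

Apply Bayes' rule, conditioning on where the ruby actually is.
If it is in chest 1 (prior 1/4): the guide opened chest 1, so this case is ruled out; weight (1/4)·0 = 0.
If it is in chest 2 (prior 1/4): chest 3 is available but not opened, probability 5/6; weight (1/4)·(5/6) = 5/24.
If it is in chest 3 (prior 1/4): chest 3 holds the prize so is unavailable; the guide chooses uniformly among the 2 others, probability 1/2; weight (1/4)·(1/2) = 1/8.
If it is in chest 4 (prior 1/4): chest 3 is available but not opened; chest 1 gets probability (1 − 1/6)/2 = 5/12; weight (1/4)·(5/12) = 5/48.
The weights sum to 7/16.
So P(the ruby in chest 3 | the guide opened chest 1) = (1/8) / (7/16) = 2/7.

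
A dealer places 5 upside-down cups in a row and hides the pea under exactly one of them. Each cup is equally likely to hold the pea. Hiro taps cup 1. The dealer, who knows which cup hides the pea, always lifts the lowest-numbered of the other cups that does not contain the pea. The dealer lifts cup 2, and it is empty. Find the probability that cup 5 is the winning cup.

Condition on the true location of the pea.
If it is under any of cups 1, 3, 4, and 5 (prior 1/5 each): cup 2 is the lowest-numbered option available, probability 1; weight (1/5)·1 = 1/5 each.
If it is under cup 2 (prior 1/5): the dealer opened cup 2, so this case is ruled out; weight (1/5)·0 = 0.
The weights sum to 4/5.
So P(the pea under cup 5 | the dealer opened cup 2) = (1/5) / (4/5) = 1/4.

1/4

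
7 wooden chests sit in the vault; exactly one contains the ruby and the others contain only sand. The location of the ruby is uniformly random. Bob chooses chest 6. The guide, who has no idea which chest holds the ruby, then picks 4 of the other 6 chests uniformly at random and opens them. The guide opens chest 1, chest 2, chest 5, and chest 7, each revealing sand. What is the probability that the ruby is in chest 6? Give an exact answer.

1/3

Apply Bayes' rule, conditioning on where the ruby actually is.
If it is in any of chests 1, 2, 5, and 7 (prior 1/7 each): that chest was opened and seen not to hold the prize — ruled out; weight (1/7)·0 = 0 each.
If it is in any of chests 3, 4, and 6 (prior 1/7 each): the guide picks exactly this set with probability 1/15 regardless, and none is the prize; weight (1/7)·(1/15) = 1/105 each.
The weights sum to 1/35.
So P(the ruby in chest 6 | the guide opened chest 1, chest 2, chest 5, and chest 7) = (1/105) / (1/35) = 1/3.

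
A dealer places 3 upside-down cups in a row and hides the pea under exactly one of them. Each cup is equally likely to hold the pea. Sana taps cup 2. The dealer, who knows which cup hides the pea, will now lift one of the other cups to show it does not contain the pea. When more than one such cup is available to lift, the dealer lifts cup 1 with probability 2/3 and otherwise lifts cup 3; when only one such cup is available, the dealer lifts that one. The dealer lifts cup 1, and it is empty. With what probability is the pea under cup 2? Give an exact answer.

Consider each possible location of the pea in turn.
If it is under cup 1 (prior 1/3): the dealer opened cup 1, so this case is ruled out; weight (1/3)·0 = 0.
If it is under cup 2 (prior 1/3): cup 1 is available, opened with probability 2/3; weight (1/3)·(2/3) = 2/9.
If it is under cup 3 (prior 1/3): only cup 1 is available, probability 1; weight (1/3)·1 = 1/3.
The weights sum to 5/9.
So P(the pea under cup 2 | the dealer opened cup 1) = (2/9) / (5/9) = 2/5.

2/5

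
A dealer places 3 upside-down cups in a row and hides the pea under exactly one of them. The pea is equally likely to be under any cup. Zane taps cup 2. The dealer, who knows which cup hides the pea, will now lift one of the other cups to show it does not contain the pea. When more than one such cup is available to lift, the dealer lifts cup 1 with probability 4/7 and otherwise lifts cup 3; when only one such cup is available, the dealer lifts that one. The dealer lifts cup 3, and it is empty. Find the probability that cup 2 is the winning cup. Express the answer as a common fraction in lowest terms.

3/10

Consider each possible location of the pea in turn.
If it is under cup 1 (prior 1/3): only cup 3 is available, probability 1; weight (1/3)·1 = 1/3.
If it is under cup 2 (prior 1/3): cup 1 is available but not opened, probability 3/7; weight (1/3)·(3/7) = 1/7.
If it is under cup 3 (prior 1/3): the dealer opened cup 3, so this case is ruled out; weight (1/3)·0 = 0.
The weights sum to 10/21.
So P(the pea under cup 2 | the dealer opened cup 3) = (1/7) / (10/21) = 3/10.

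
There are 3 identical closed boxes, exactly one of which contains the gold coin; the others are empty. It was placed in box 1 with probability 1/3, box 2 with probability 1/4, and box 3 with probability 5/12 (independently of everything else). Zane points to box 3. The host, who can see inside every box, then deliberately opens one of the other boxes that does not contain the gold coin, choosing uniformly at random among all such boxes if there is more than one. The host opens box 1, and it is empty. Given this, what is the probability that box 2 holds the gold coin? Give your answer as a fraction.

Consider each possible location of the gold coin in turn.
If it is in box 1 (prior 1/3): the host opened box 1, so this case is ruled out; weight (1/3)·0 = 0.
If it is in box 2 (prior 1/4): the host has no choice, probability 1; weight (1/4)·1 = 1/4.
If it is in box 3 (prior 5/12): the host has 2 equally likely choices, so probability 1/2; weight (5/12)·(1/2) = 5/24.
The weights sum to 11/24.
So P(the gold coin in box 2 | the host opened box 1) = (1/4) / (11/24) = 6/11.

6/11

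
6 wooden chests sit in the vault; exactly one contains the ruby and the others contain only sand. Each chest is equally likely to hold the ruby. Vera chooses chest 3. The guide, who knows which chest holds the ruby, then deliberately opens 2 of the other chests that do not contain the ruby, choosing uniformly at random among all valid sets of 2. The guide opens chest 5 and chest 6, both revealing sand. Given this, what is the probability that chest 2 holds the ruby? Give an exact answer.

Consider each possible location of the ruby in turn.
If it is in any of chests 1, 2, and 4 (prior 1/6 each): the guide has 6 equally likely choices, so probability 1/6; weight (1/6)·(1/6) = 1/36 each.
If it is in chest 3 (prior 1/6): the guide has 10 equally likely choices, so probability 1/10; weight (1/6)·(1/10) = 1/60.
If it is in either of chests 5 and 6 (prior 1/6 each): that chest was opened and seen not to hold the prize — ruled out; weight (1/6)·0 = 0 each.
The weights sum to 1/10.
So P(the ruby in chest 2 | the guide opened chest 5 and chest 6) = (1/36) / (1/10) = 5/18.

5/18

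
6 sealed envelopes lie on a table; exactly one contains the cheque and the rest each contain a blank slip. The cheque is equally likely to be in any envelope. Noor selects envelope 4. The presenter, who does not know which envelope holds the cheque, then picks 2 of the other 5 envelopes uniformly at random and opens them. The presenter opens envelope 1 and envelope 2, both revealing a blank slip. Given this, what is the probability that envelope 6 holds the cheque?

Apply Bayes' rule, conditioning on where the cheque actually is.
If it is in either of envelopes 1 and 2 (prior 1/6 each): that envelope was opened and seen not to hold the prize — ruled out; weight (1/6)·0 = 0 each.
If it is in any of envelopes 3, 4, 5, and 6 (prior 1/6 each): the presenter picks exactly this set with probability 1/10 regardless, and none is the prize; weight (1/6)·(1/10) = 1/60 each.
The weights sum to 1/15.
So P(the cheque in envelope 6 | the presenter opened envelope 1 and envelope 2) = (1/60) / (1/15) = 1/4.

1/4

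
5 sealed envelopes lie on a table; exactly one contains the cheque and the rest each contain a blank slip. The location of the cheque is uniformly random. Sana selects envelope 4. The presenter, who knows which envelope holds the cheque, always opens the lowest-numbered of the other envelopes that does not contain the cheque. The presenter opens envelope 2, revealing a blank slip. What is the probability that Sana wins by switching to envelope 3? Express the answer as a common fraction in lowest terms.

Consider each possible location of the cheque in turn.
If it is in envelope 1 (prior 1/5): envelope 2 is the lowest-numbered option available, probability 1; weight (1/5)·1 = 1/5.
If it is in envelope 2 (prior 1/5): the presenter opened envelope 2, so this case is ruled out; weight (1/5)·0 = 0.
If it is in any of envelopes 3, 4, and 5 (prior 1/5 each): the presenter would have opened envelope 1 instead, probability 0; weight (1/5)·0 = 0 each.
The weights sum to 1/5.
So P(the cheque in envelope 3 | the presenter opened envelope 2) = 0 / (1/5) = 0.

0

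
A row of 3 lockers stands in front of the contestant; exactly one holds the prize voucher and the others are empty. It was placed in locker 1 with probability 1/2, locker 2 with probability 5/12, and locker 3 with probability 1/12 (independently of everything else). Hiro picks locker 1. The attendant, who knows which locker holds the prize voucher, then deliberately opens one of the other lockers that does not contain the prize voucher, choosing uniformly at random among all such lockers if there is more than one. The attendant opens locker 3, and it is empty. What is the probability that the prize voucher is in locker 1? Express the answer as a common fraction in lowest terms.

Consider each possible location of the prize voucher in turn.
If it is in locker 1 (prior 1/2): the attendant has 2 equally likely choices, so probability 1/2; weight (1/2)·(1/2) = 1/4.
If it is in locker 2 (prior 5/12): the attendant has no choice, probability 1; weight (5/12)·1 = 5/12.
If it is in locker 3 (prior 1/12): the attendant opened locker 3, so this case is ruled out; weight (1/12)·0 = 0.
The weights sum to 2/3.
So P(the prize voucher in locker 1 | the attendant opened locker 3) = (1/4) / (2/3) = 3/8.

3/8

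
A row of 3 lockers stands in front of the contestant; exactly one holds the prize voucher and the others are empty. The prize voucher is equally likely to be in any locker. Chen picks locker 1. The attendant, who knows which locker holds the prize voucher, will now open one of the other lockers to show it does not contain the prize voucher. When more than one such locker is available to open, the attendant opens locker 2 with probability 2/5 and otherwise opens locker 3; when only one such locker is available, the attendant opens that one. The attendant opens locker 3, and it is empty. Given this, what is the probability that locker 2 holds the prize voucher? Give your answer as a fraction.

5/8

Condition on the true location of the prize voucher.
If it is in locker 1 (prior 1/3): locker 2 is available but not opened, probability 3/5; weight (1/3)·(3/5) = 1/5.
If it is in locker 2 (prior 1/3): only locker 3 is available, probability 1; weight (1/3)·1 = 1/3.
If it is in locker 3 (prior 1/3): the attendant opened locker 3, so this case is ruled out; weight (1/3)·0 = 0.
The weights sum to 8/15.
So P(the prize voucher in locker 2 | the attendant opened locker 3) = (1/3) / (8/15) = 5/8.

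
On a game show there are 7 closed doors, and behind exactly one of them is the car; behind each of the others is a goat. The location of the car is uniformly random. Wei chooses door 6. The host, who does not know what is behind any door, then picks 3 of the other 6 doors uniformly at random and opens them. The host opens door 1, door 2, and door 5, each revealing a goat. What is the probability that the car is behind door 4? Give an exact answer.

Consider each possible location of the car in turn.
If it is behind any of doors 1, 2, and 5 (prior 1/7 each): that door was opened and seen not to hold the prize — ruled out; weight (1/7)·0 = 0 each.
If it is behind any of doors 3, 4, 6, and 7 (prior 1/7 each): the host picks exactly this set with probability 1/20 regardless, and none is the prize; weight (1/7)·(1/20) = 1/140 each.
The weights sum to 1/35.
So P(the car behind door 4 | the host opened door 1, door 2, and door 5) = (1/140) / (1/35) = 1/4.

1/4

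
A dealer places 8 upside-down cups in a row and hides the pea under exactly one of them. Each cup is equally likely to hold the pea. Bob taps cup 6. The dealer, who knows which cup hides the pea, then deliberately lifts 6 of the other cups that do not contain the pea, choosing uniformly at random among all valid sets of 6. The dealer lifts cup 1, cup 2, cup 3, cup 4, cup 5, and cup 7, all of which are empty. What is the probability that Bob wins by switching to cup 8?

Apply Bayes' rule, conditioning on where the pea actually is.
If it is under any of cups 1, 2, 3, 4, 5, and 7 (prior 1/8 each): that cup was opened and seen not to hold the prize — ruled out; weight (1/8)·0 = 0 each.
If it is under cup 6 (prior 1/8): the dealer has 7 equally likely choices, so probability 1/7; weight (1/8)·(1/7) = 1/56.
If it is under cup 8 (prior 1/8): the dealer has no choice, probability 1; weight (1/8)·1 = 1/8.
The weights sum to 1/7.
So P(the pea under cup 8 | the dealer opened cup 1, cup 2, cup 3, cup 4, cup 5, and cup 7) = (1/8) / (1/7) = 7/8.

7/8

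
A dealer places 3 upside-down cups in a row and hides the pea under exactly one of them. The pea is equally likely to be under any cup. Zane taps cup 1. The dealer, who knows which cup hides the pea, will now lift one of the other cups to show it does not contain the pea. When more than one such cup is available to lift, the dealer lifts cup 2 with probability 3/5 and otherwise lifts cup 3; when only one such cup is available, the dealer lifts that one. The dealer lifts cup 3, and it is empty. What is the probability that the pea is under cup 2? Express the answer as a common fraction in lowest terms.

5/7

Condition on the true location of the pea.
If it is under cup 1 (prior 1/3): cup 2 is available but not opened, probability 2/5; weight (1/3)·(2/5) = 2/15.
If it is under cup 2 (prior 1/3): only cup 3 is available, probability 1; weight (1/3)·1 = 1/3.
If it is under cup 3 (prior 1/3): the dealer opened cup 3, so this case is ruled out; weight (1/3)·0 = 0.
The weights sum to 7/15.
So P(the pea under cup 2 | the dealer opened cup 3) = (1/3) / (7/15) = 5/7.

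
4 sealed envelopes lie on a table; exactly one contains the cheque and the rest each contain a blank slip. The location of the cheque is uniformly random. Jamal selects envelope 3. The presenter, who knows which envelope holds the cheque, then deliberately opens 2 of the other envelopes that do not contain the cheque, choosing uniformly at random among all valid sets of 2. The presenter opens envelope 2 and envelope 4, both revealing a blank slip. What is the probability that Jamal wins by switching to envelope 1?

3/4

Consider each possible location of the cheque in turn.
If it is in envelope 1 (prior 1/4): the presenter has no choice, probability 1; weight (1/4)·1 = 1/4.
If it is in either of envelopes 2 and 4 (prior 1/4 each): that envelope was opened and seen not to hold the prize — ruled out; weight (1/4)·0 = 0 each.
If it is in envelope 3 (prior 1/4): the presenter has 3 equally likely choices, so probability 1/3; weight (1/4)·(1/3) = 1/12.
The weights sum to 1/3.
So P(the cheque in envelope 1 | the presenter opened envelope 2 and envelope 4) = (1/4) / (1/3) = 3/4.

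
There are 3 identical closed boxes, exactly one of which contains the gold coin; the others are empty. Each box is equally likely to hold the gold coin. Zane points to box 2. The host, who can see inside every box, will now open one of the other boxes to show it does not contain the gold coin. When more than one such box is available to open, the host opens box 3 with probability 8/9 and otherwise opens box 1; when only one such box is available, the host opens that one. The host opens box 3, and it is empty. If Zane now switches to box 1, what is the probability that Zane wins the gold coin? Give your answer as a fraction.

Apply Bayes' rule, conditioning on where the gold coin actually is.
If it is in box 1 (prior 1/3): only box 3 is available, probability 1; weight (1/3)·1 = 1/3.
If it is in box 2 (prior 1/3): box 3 is available, opened with probability 8/9; weight (1/3)·(8/9) = 8/27.
If it is in box 3 (prior 1/3): the host opened box 3, so this case is ruled out; weight (1/3)·0 = 0.
The weights sum to 17/27.
So P(the gold coin in box 1 | the host opened box 3) = (1/3) / (17/27) = 9/17.

9/17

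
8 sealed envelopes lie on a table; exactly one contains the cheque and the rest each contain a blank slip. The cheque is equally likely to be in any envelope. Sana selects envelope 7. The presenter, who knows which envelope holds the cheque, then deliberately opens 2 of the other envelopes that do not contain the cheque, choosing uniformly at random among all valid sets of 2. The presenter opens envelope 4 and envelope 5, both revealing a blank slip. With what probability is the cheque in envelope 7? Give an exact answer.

Consider each possible location of the cheque in turn.
If it is in any of envelopes 1, 2, 3, 6, and 8 (prior 1/8 each): the presenter has 15 equally likely choices, so probability 1/15; weight (1/8)·(1/15) = 1/120 each.
If it is in either of envelopes 4 and 5 (prior 1/8 each): that envelope was opened and seen not to hold the prize — ruled out; weight (1/8)·0 = 0 each.
If it is in envelope 7 (prior 1/8): the presenter has 21 equally likely choices, so probability 1/21; weight (1/8)·(1/21) = 1/168.
The weights sum to 1/21.
So P(the cheque in envelope 7 | the presenter opened envelope 4 and envelope 5) = (1/168) / (1/21) = 1/8.

1/8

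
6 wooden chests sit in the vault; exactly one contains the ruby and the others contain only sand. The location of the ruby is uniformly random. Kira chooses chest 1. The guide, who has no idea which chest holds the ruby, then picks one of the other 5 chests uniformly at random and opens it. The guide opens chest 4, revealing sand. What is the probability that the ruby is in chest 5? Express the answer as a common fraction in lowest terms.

Consider each possible location of the ruby in turn.
If it is in any of chests 1, 2, 3, 5, and 6 (prior 1/6 each): the guide picks chest 4 with probability 1/5 regardless, and it is not the prize; weight (1/6)·(1/5) = 1/30 each.
If it is in chest 4 (prior 1/6): the guide opened chest 4, so this case is ruled out; weight (1/6)·0 = 0.
The weights sum to 1/6.
So P(the ruby in chest 5 | the guide opened chest 4) = (1/30) / (1/6) = 1/5.

1/5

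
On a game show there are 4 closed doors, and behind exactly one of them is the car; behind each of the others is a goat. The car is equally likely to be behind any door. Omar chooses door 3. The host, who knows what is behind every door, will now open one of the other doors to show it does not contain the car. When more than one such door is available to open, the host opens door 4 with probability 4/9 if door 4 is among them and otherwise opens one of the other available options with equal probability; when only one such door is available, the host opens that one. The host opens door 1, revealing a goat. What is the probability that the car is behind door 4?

3/8

Apply Bayes' rule, conditioning on where the car actually is.
If it is behind door 1 (prior 1/4): the host opened door 1, so this case is ruled out; weight (1/4)·0 = 0.
If it is behind door 2 (prior 1/4): door 4 is available but not opened, probability 5/9; weight (1/4)·(5/9) = 5/36.
If it is behind door 3 (prior 1/4): door 4 is available but not opened; door 1 gets probability (1 − 4/9)/2 = 5/18; weight (1/4)·(5/18) = 5/72.
If it is behind door 4 (prior 1/4): door 4 holds the prize so is unavailable; the host chooses uniformly among the 2 others, probability 1/2; weight (1/4)·(1/2) = 1/8.
The weights sum to 1/3.
So P(the car behind door 4 | the host opened door 1) = (1/8) / (1/3) = 3/8.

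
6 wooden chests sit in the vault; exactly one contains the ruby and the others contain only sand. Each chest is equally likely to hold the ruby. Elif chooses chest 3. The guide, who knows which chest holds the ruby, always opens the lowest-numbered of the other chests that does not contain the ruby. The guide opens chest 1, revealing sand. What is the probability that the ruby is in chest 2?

1/5

Consider each possible location of the ruby in turn.
If it is in chest 1 (prior 1/6): the guide opened chest 1, so this case is ruled out; weight (1/6)·0 = 0.
If it is in any of chests 2, 3, 4, 5, and 6 (prior 1/6 each): chest 1 is the lowest-numbered option available, probability 1; weight (1/6)·1 = 1/6 each.
The weights sum to 5/6.
So P(the ruby in chest 2 | the guide opened chest 1) = (1/6) / (5/6) = 1/5.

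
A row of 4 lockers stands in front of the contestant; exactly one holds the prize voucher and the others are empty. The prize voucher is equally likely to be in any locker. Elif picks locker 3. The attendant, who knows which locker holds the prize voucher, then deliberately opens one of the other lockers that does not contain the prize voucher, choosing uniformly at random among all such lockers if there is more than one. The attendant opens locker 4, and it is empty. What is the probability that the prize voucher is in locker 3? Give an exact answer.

Condition on the true location of the prize voucher.
If it is in either of lockers 1 and 2 (prior 1/4 each): the attendant has 2 equally likely choices, so probability 1/2; weight (1/4)·(1/2) = 1/8 each.
If it is in locker 3 (prior 1/4): the attendant has 3 equally likely choices, so probability 1/3; weight (1/4)·(1/3) = 1/12.
If it is in locker 4 (prior 1/4): the attendant opened locker 4, so this case is ruled out; weight (1/4)·0 = 0.
The weights sum to 1/3.
So P(the prize voucher in locker 3 | the attendant opened locker 4) = (1/12) / (1/3) = 1/4.

1/4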